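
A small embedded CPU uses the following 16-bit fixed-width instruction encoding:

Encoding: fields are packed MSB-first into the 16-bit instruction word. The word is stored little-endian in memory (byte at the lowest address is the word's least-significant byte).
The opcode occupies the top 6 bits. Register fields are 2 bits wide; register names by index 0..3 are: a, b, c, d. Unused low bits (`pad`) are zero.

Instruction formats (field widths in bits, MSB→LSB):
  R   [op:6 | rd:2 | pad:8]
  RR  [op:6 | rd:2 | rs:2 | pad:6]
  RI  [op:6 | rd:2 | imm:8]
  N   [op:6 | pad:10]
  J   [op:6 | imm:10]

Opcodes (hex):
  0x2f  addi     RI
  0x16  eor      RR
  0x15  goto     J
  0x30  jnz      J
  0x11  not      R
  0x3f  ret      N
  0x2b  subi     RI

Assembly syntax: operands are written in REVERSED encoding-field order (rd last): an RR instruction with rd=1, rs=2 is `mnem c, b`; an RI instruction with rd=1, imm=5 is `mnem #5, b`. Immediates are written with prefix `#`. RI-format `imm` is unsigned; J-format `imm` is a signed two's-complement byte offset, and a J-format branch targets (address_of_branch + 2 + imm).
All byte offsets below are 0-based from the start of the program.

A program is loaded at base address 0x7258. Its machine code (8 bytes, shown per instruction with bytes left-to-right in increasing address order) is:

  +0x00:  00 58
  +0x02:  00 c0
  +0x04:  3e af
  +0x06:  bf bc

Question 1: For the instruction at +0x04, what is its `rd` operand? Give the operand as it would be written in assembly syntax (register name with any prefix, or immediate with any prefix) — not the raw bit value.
+0x04: 3e af ⇒ word 0xaf3e (little)
  top 6b → 0x2b → subi [RI]
  rd: (w>>8)&0x3=0x3 → d
  imm: (w>>0)&0xff=0x3e → #62

d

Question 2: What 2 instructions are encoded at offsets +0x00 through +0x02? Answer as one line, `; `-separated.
eor a, a; jnz #0

+0x00: 00 58 ⇒ word 0x5800 (little)
  op=0x5800>>10=0x16 ⇒ eor (RR)
  [9:8] rd=0 = a
  [7:6] rs=0 = a
+0x02: 00 c0 ⇒ word 0xc000 (little)
  op=0xc000>>10=0x30 ⇒ jnz (J)
  [9:0] imm=0 = #0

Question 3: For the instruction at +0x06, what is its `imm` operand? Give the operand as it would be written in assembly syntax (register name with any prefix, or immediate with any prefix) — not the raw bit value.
[06] bf bc → 0xbcbf
  top 6b → 0x2f → addi [RI]
  [9:8] rd=0 = a
  [7:0] imm=191 = #191

#191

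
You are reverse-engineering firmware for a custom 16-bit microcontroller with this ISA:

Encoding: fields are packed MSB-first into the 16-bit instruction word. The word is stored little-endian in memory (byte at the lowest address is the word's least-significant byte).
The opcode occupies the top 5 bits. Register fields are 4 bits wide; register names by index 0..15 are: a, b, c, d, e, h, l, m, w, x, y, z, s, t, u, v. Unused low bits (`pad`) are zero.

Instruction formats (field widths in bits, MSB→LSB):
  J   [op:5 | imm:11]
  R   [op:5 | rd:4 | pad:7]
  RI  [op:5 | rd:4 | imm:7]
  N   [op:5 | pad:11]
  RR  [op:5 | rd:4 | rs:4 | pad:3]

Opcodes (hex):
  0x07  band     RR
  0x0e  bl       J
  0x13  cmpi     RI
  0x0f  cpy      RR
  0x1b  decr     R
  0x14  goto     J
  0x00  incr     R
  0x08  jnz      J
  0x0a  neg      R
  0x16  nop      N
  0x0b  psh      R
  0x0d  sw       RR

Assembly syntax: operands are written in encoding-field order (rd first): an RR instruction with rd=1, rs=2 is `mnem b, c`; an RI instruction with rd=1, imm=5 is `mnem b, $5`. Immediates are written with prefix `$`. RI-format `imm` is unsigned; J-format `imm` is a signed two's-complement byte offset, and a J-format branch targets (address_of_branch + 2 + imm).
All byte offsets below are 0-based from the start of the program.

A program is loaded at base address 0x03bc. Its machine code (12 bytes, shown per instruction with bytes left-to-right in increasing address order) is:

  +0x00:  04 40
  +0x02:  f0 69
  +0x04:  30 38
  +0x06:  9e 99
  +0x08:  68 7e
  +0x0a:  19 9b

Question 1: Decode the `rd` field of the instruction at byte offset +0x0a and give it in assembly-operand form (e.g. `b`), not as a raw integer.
off 0x0a: read 19 9b as little → 0x9b19
  top 5b → 0x13 → cmpi [RI]
  rd@[10:7]=0x6 ⇒ l
  imm@[6:0]=0x19 ⇒ $25

l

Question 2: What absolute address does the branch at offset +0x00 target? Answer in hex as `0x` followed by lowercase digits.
[00] 04 40 → 0x4004
  opcode bits[15:11]=0x8: jnz/J
  [10:0] imm=4 = $4
  target = base 0x03bc + off 0x00 + 2 + imm 4 = 0x03c2

0x03c2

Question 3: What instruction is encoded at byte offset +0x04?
band a, l

+0x04: 30 38 ⇒ word 0x3830 (little)
  top 5b → 0x7 → band [RR]
  rd@[10:7]=0x0 ⇒ a
  rs@[6:3]=0x6 ⇒ l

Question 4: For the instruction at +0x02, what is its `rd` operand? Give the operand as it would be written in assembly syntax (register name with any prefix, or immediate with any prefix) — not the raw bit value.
+0x02: f0 69 ⇒ word 0x69f0 (little)
  top 5b → 0xd → sw [RR]
  rd@[10:7]=0x3 ⇒ d
  rs@[6:3]=0xe ⇒ u

d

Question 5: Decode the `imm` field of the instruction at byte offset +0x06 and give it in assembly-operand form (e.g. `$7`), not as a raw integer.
[06] 9e 99 → 0x999e
  top 5b → 0x13 → cmpi [RI]
  rd@[10:7]=0x3 ⇒ d
  imm@[6:0]=0x1e ⇒ $30

$30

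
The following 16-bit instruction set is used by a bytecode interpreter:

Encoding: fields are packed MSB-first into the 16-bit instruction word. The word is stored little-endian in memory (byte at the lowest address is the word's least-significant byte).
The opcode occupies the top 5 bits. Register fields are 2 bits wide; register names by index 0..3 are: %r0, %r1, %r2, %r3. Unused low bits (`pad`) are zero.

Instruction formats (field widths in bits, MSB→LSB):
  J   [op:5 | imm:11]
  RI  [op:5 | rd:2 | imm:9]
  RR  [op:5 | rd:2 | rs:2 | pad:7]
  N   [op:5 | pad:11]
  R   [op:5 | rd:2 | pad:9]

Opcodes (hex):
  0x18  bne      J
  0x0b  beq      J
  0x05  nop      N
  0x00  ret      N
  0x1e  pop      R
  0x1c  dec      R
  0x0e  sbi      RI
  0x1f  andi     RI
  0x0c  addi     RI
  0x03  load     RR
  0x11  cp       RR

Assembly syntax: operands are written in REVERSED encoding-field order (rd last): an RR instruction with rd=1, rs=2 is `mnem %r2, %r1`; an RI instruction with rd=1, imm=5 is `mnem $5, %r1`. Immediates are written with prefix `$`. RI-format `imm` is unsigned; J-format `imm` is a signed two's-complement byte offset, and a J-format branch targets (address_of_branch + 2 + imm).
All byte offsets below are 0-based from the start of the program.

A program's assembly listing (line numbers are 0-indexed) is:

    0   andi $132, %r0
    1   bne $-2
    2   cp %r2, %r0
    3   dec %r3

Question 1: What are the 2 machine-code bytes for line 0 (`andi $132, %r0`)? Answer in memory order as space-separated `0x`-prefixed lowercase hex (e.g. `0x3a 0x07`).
0x84 0xf8

line 0 (andi): pack op=0x1f:5|rd=0:2|imm=132:9 = 0xf884; little→ 84 f8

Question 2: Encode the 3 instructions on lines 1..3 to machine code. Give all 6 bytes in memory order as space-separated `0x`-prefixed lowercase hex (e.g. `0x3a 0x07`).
0xfe 0xc7 0x00 0x89 0x00 0xe6

1. bne fields op=0x18:5|imm=-2:11 → word c7feh → fe c7
2. cp fields op=0x11:5|rd=0:2|rs=2:2|pad=0:7 → word 8900h → 00 89
3. dec fields op=0x1c:5|rd=3:2|pad=0:9 → word e600h → 00 e6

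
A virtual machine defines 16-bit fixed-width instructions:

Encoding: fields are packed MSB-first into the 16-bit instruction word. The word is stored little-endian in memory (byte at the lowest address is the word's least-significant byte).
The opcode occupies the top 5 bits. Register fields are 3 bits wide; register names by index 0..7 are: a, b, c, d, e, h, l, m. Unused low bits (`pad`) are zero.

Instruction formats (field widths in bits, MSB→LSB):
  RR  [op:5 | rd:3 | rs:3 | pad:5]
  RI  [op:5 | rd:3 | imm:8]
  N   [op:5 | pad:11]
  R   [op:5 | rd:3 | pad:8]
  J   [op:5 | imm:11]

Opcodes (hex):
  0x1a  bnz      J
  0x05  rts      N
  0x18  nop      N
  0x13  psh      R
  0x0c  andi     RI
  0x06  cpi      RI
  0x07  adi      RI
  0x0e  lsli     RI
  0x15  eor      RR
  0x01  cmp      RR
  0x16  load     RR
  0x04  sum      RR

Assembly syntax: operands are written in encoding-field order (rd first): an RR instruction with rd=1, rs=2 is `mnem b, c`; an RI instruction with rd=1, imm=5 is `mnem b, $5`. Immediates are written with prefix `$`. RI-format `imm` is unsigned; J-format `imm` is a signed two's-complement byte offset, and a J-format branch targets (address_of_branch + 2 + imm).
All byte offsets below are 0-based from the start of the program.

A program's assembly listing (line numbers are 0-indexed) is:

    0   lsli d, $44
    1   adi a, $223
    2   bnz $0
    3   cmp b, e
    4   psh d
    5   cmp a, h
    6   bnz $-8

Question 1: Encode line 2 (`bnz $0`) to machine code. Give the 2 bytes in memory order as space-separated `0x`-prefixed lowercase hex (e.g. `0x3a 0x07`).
0x00 0xd0

L2: bnz op=0x1a:5|imm=0:11 ⇒ 0xd000 ⇒ little 00 d0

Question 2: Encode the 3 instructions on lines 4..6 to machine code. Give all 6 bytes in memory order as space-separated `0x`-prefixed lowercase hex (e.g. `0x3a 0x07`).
4. psh fields op=0x13:5|rd=3:3|pad=0:8 → word 9b00h → 00 9b
5. cmp fields op=0x1:5|rd=0:3|rs=5:3|pad=0:5 → word 08a0h → a0 08
6. bnz fields op=0x1a:5|imm=-8:11 → word d7f8h → f8 d7

0x00 0x9b 0xa0 0x08 0xf8 0xd7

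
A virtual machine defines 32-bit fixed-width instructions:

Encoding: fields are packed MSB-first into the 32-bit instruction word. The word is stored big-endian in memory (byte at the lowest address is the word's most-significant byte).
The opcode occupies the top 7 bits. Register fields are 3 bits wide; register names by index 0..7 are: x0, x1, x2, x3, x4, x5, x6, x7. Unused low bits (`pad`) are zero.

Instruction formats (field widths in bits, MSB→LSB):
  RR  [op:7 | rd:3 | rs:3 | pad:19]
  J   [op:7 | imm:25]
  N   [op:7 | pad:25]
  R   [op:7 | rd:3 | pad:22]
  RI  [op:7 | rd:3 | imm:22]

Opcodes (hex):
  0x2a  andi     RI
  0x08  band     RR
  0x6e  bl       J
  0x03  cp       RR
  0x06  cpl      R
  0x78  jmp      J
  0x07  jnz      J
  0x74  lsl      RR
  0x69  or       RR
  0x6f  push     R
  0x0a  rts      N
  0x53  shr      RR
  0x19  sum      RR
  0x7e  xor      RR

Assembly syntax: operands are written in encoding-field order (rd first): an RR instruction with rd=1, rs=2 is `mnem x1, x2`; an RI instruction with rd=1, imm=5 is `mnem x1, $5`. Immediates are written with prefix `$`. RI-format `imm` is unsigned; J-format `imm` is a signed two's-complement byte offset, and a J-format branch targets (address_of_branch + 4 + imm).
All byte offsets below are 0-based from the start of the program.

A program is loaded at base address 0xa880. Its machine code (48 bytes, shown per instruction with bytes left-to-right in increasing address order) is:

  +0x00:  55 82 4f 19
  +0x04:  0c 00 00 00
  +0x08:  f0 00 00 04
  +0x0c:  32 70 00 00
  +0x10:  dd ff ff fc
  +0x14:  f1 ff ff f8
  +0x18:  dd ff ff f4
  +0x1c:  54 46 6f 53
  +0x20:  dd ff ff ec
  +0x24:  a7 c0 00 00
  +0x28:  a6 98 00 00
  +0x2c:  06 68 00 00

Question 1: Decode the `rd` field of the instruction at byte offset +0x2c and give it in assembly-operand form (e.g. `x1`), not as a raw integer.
[2c] 06 68 00 00 → 0x06680000
  top 7b → 0x3 → cp [RR]
  [24:22] rd=1 = x1
  [21:19] rs=5 = x5

x1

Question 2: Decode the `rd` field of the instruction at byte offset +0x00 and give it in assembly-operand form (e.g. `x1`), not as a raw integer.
[00] 55 82 4f 19 → 0x55824f19
  top 7b → 0x2a → andi [RI]
  rd: (w>>22)&0x7=0x6 → x6
  imm: (w>>0)&0x3fffff=0x24f19 → $151321

x6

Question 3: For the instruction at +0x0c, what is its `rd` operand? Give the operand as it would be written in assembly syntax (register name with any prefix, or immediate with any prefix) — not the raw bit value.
x1

+0x0c: 32 70 00 00 ⇒ word 0x32700000 (big)
  op=0x32700000>>25=0x19 ⇒ sum (RR)
  [24:22] rd=1 = x1
  [21:19] rs=6 = x6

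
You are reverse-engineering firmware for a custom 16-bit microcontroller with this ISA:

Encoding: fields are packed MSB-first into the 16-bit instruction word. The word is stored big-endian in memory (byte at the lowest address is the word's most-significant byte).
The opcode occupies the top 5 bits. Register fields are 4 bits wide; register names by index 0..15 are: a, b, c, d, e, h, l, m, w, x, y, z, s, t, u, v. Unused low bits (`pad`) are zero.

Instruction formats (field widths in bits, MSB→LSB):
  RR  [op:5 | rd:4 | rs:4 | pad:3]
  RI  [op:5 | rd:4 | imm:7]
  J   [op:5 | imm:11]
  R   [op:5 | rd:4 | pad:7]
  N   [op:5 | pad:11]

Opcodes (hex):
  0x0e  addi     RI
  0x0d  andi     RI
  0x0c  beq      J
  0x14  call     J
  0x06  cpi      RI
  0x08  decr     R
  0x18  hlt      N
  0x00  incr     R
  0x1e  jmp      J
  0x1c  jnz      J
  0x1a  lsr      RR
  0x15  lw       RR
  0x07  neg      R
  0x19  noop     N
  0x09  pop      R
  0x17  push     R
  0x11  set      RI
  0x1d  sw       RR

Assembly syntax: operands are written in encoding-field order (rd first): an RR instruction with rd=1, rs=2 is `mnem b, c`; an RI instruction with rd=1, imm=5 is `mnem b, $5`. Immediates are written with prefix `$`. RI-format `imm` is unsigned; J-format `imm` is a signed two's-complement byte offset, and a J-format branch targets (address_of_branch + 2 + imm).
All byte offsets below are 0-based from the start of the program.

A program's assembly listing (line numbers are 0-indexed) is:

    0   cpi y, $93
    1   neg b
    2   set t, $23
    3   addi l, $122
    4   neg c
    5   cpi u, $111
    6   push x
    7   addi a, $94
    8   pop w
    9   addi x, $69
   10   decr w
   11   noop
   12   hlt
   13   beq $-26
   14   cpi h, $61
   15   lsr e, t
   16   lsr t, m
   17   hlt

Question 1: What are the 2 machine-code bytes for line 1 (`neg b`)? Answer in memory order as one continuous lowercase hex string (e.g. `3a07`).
1. neg fields op=0x7:5|rd=1:4|pad=0:7 → word 3880h → 38 80

3880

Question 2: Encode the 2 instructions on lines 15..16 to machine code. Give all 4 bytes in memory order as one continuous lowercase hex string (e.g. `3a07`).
d268d6b8

L15: lsr op=0x1a:5|rd=4:4|rs=13:4|pad=0:3 ⇒ 0xd268 ⇒ big d2 68
L16: lsr op=0x1a:5|rd=13:4|rs=7:4|pad=0:3 ⇒ 0xd6b8 ⇒ big d6 b8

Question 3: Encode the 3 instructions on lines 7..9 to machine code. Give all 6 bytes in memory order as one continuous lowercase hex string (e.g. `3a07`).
L7: addi op=0xe:5|rd=0:4|imm=94:7 ⇒ 0x705e ⇒ big 70 5e
L8: pop op=0x9:5|rd=8:4|pad=0:7 ⇒ 0x4c00 ⇒ big 4c 00
L9: addi op=0xe:5|rd=9:4|imm=69:7 ⇒ 0x74c5 ⇒ big 74 c5

705e4c0074c5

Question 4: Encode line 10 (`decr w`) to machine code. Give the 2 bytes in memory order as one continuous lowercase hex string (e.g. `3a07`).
line 10 (decr): pack op=0x8:5|rd=8:4|pad=0:7 = 0x4400; big→ 44 00

4400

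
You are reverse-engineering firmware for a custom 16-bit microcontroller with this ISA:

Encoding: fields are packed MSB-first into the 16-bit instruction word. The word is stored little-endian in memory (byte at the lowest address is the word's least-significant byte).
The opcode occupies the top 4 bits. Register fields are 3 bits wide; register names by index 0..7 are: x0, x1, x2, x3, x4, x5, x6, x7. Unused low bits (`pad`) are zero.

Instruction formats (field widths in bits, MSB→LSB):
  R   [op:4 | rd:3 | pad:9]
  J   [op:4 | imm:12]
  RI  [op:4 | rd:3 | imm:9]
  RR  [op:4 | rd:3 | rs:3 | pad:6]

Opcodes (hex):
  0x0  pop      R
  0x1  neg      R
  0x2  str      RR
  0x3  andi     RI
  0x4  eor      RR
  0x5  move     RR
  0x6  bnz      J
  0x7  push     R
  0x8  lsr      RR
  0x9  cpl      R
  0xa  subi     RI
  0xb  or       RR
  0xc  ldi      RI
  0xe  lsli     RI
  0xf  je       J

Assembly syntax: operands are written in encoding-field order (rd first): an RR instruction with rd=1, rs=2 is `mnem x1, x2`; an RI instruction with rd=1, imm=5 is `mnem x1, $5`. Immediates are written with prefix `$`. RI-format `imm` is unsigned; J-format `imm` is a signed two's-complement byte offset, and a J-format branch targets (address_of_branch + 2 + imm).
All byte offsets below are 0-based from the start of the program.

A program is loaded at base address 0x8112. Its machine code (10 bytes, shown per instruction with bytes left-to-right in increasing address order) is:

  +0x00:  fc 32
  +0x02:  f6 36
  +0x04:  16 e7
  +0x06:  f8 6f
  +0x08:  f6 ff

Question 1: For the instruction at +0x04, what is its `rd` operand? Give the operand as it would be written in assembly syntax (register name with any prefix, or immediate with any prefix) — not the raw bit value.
x3

[04] 16 e7 → 0xe716
  opcode bits[15:12]=0xe: lsli/RI
  rd@[11:9]=0x3 ⇒ x3
  imm@[8:0]=0x116 ⇒ $278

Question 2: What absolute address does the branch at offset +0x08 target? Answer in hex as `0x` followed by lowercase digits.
0x8112

+0x08: f6 ff ⇒ word 0xfff6 (little)
  top 4b → 0xf → je [J]
  imm: (w>>0)&0xfff=0xff6 (s12→-10) → $-10
  target = base 0x8112 + off 0x08 + 2 + imm -10 = 0x8112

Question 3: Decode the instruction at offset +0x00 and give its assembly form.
andi x1, $252

off 0x00: read fc 32 as little → 0x32fc
  opcode bits[15:12]=0x3: andi/RI
  rd@[11:9]=0x1 ⇒ x1
  imm@[8:0]=0xfc ⇒ $252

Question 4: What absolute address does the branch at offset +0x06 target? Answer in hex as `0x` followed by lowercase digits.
+0x06: f8 6f ⇒ word 0x6ff8 (little)
  opcode bits[15:12]=0x6: bnz/J
  imm@[11:0]=0xff8 (s12→-8) ⇒ $-8
  target = base 0x8112 + off 0x06 + 2 + imm -8 = 0x8112

0x8112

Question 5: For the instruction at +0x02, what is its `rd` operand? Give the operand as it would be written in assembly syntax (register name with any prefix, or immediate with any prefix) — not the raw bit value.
[02] f6 36 → 0x36f6
  op=0x36f6>>12=0x3 ⇒ andi (RI)
  [11:9] rd=3 = x3
  [8:0] imm=246 = $246

x3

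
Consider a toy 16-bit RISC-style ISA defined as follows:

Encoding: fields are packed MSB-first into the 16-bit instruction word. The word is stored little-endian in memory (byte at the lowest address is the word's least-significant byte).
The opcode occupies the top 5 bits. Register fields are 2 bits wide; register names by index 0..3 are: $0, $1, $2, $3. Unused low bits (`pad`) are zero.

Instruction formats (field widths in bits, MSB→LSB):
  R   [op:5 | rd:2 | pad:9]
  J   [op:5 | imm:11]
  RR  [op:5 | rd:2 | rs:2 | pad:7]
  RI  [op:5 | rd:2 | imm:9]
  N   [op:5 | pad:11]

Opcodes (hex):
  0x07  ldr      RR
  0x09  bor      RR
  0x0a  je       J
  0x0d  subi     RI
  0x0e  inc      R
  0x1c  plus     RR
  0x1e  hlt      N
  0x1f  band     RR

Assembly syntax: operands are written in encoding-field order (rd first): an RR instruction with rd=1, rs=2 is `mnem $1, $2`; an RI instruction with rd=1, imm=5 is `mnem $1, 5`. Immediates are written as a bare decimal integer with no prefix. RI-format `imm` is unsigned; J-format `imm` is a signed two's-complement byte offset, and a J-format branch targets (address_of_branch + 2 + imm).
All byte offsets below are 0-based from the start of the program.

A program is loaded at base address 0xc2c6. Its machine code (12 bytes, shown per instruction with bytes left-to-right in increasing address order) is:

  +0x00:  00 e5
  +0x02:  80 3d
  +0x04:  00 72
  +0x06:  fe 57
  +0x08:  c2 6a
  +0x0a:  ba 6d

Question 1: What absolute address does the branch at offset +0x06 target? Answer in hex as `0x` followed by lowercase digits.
off 0x06: read fe 57 as little → 0x57fe
  top 5b → 0xa → je [J]
  imm: (w>>0)&0x7ff=0x7fe (s11→-2) → -2
  target = base 0xc2c6 + off 0x06 + 2 + imm -2 = 0xc2cc

0xc2cc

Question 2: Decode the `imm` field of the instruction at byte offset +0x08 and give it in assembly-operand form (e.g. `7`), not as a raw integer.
+0x08: c2 6a ⇒ word 0x6ac2 (little)
  top 5b → 0xd → subi [RI]
  rd: (w>>9)&0x3=0x1 → $1
  imm: (w>>0)&0x1ff=0xc2 → 194

194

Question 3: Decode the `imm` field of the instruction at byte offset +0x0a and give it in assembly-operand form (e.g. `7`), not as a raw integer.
442

@+0a  little-endian(ba 6d) = 0x6dba
  top 5b → 0xd → subi [RI]
  rd@[10:9]=0x2 ⇒ $2
  imm@[8:0]=0x1ba ⇒ 442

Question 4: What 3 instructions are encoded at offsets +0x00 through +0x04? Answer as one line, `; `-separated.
[00] 00 e5 → 0xe500
  opcode bits[15:11]=0x1c: plus/RR
  rd@[10:9]=0x2 ⇒ $2
  rs@[8:7]=0x2 ⇒ $2
[02] 80 3d → 0x3d80
  opcode bits[15:11]=0x7: ldr/RR
  rd@[10:9]=0x2 ⇒ $2
  rs@[8:7]=0x3 ⇒ $3
[04] 00 72 → 0x7200
  opcode bits[15:11]=0xe: inc/R
  rd@[10:9]=0x1 ⇒ $1

plus $2, $2; ldr $2, $3; inc $1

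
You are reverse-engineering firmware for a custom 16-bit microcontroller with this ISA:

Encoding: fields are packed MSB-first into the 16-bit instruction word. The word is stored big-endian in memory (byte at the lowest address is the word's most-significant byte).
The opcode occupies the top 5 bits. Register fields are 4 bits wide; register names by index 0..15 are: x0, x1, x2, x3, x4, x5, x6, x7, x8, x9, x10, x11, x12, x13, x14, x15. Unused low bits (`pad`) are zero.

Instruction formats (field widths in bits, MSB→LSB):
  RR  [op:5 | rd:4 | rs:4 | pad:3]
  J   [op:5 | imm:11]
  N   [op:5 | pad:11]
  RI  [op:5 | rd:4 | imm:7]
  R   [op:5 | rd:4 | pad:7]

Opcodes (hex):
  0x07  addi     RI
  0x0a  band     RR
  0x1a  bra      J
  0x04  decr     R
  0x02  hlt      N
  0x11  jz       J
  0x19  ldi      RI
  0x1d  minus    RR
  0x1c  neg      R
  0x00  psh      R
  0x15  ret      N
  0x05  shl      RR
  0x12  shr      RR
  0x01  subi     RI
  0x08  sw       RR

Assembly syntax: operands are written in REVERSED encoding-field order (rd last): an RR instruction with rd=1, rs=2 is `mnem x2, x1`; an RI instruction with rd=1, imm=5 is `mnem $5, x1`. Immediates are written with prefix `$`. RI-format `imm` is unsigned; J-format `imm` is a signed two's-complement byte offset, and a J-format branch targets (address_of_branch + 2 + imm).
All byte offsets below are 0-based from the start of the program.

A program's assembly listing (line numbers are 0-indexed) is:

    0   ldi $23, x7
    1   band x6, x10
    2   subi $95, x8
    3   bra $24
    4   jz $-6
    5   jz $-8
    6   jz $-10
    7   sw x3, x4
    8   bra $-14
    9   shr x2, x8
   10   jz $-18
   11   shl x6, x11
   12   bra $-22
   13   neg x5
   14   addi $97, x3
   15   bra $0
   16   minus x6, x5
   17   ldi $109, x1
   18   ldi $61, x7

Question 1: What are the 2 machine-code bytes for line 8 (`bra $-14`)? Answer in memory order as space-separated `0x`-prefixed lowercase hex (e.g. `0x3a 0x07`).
0xd7 0xf2

line 8 (bra): pack op=0x1a:5|imm=-14:11 = 0xd7f2; big→ d7 f2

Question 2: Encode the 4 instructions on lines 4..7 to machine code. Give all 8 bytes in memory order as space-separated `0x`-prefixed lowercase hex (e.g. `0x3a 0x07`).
L4: jz op=0x11:5|imm=-6:11 ⇒ 0x8ffa ⇒ big 8f fa
L5: jz op=0x11:5|imm=-8:11 ⇒ 0x8ff8 ⇒ big 8f f8
L6: jz op=0x11:5|imm=-10:11 ⇒ 0x8ff6 ⇒ big 8f f6
L7: sw op=0x8:5|rd=4:4|rs=3:4|pad=0:3 ⇒ 0x4218 ⇒ big 42 18

0x8f 0xfa 0x8f 0xf8 0x8f 0xf6 0x42 0x18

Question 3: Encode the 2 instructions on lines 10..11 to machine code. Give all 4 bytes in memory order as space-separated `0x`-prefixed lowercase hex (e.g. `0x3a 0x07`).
line 10 (jz): pack op=0x11:5|imm=-18:11 = 0x8fee; big→ 8f ee
line 11 (shl): pack op=0x5:5|rd=11:4|rs=6:4|pad=0:3 = 0x2db0; big→ 2d b0

0x8f 0xee 0x2d 0xb0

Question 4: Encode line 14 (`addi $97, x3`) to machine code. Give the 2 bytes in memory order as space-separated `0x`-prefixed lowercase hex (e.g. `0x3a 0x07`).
L14: addi op=0x7:5|rd=3:4|imm=97:7 ⇒ 0x39e1 ⇒ big 39 e1

0x39 0xe1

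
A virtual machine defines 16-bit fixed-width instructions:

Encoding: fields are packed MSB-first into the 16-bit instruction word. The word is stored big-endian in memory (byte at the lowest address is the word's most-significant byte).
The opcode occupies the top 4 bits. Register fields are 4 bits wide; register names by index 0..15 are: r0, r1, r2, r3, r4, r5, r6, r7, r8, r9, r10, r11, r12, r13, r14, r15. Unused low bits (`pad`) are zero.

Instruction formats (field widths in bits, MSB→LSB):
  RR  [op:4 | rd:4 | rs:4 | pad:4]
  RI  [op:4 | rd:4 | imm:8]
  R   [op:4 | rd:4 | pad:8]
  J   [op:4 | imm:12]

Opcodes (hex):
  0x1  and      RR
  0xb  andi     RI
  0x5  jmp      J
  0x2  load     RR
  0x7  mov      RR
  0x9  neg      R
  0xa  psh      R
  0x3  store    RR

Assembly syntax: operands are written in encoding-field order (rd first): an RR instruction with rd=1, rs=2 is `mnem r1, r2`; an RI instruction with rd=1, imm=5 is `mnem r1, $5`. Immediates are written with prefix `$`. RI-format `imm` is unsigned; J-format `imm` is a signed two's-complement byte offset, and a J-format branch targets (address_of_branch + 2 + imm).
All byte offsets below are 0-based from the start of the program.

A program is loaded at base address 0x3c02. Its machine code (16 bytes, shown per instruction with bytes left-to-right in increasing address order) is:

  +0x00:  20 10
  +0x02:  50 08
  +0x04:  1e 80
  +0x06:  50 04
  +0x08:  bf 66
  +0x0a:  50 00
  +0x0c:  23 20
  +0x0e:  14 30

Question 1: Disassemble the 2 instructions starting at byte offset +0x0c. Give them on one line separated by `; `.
load r3, r2; and r4, r3

+0x0c: 23 20 ⇒ word 0x2320 (big)
  top 4b → 0x2 → load [RR]
  rd: (w>>8)&0xf=0x3 → r3
  rs: (w>>4)&0xf=0x2 → r2
+0x0e: 14 30 ⇒ word 0x1430 (big)
  top 4b → 0x1 → and [RR]
  rd: (w>>8)&0xf=0x4 → r4
  rs: (w>>4)&0xf=0x3 → r3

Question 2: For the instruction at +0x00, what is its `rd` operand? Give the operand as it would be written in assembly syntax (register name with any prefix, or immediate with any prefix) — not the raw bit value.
r0

[00] 20 10 → 0x2010
  op=0x2010>>12=0x2 ⇒ load (RR)
  rd@[11:8]=0x0 ⇒ r0
  rs@[7:4]=0x1 ⇒ r1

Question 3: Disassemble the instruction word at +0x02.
jmp $8

[02] 50 08 → 0x5008
  opcode bits[15:12]=0x5: jmp/J
  [11:0] imm=8 = $8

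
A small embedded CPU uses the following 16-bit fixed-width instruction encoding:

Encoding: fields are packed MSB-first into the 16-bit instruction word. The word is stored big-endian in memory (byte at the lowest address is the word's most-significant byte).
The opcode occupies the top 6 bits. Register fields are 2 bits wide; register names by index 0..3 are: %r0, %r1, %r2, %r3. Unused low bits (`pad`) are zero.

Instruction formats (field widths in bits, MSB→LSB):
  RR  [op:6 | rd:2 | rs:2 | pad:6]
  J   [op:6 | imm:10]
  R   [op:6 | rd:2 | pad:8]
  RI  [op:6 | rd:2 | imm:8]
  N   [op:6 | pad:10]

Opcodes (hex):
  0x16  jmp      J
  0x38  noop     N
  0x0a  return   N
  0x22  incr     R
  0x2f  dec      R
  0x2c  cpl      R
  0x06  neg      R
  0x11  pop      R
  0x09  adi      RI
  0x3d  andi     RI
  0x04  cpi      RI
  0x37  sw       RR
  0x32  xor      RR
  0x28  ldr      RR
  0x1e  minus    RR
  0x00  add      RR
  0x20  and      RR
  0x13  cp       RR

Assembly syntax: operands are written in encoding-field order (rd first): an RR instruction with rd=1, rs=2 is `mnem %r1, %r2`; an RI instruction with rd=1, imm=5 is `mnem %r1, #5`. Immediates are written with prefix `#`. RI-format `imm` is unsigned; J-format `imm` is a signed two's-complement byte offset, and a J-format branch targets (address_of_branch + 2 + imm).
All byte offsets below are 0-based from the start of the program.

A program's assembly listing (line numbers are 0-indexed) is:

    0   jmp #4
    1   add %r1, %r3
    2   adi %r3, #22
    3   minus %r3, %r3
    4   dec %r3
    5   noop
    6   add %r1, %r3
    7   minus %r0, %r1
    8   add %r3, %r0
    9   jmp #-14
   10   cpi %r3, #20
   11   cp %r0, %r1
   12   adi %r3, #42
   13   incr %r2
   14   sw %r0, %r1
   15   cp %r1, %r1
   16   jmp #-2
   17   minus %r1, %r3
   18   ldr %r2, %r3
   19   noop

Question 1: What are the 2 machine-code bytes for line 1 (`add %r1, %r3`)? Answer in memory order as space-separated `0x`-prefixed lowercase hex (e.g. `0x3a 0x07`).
0x01 0xc0

line 1 (add): pack op=0x0:6|rd=1:2|rs=3:2|pad=0:6 = 0x01c0; big→ 01 c0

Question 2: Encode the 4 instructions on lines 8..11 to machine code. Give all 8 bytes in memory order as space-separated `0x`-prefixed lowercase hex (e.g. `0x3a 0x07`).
L8: add op=0x0:6|rd=3:2|rs=0:2|pad=0:6 ⇒ 0x0300 ⇒ big 03 00
L9: jmp op=0x16:6|imm=-14:10 ⇒ 0x5bf2 ⇒ big 5b f2
L10: cpi op=0x4:6|rd=3:2|imm=20:8 ⇒ 0x1314 ⇒ big 13 14
L11: cp op=0x13:6|rd=0:2|rs=1:2|pad=0:6 ⇒ 0x4c40 ⇒ big 4c 40

0x03 0x00 0x5b 0xf2 0x13 0x14 0x4c 0x40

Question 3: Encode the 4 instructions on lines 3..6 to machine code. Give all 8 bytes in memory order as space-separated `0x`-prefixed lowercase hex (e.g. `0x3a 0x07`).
L3: minus op=0x1e:6|rd=3:2|rs=3:2|pad=0:6 ⇒ 0x7bc0 ⇒ big 7b c0
L4: dec op=0x2f:6|rd=3:2|pad=0:8 ⇒ 0xbf00 ⇒ big bf 00
L5: noop op=0x38:6|pad=0:10 ⇒ 0xe000 ⇒ big e0 00
L6: add op=0x0:6|rd=1:2|rs=3:2|pad=0:6 ⇒ 0x01c0 ⇒ big 01 c0

0x7b 0xc0 0xbf 0x00 0xe0 0x00 0x01 0xc0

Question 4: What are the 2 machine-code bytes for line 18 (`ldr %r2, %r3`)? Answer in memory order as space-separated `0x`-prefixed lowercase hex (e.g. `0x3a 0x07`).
18. ldr fields op=0x28:6|rd=2:2|rs=3:2|pad=0:6 → word a2c0h → a2 c0

0xa2 0xc0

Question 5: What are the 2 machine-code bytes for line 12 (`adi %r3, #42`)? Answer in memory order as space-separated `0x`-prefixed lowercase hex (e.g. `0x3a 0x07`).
0x27 0x2a

L12: adi op=0x9:6|rd=3:2|imm=42:8 ⇒ 0x272a ⇒ big 27 2a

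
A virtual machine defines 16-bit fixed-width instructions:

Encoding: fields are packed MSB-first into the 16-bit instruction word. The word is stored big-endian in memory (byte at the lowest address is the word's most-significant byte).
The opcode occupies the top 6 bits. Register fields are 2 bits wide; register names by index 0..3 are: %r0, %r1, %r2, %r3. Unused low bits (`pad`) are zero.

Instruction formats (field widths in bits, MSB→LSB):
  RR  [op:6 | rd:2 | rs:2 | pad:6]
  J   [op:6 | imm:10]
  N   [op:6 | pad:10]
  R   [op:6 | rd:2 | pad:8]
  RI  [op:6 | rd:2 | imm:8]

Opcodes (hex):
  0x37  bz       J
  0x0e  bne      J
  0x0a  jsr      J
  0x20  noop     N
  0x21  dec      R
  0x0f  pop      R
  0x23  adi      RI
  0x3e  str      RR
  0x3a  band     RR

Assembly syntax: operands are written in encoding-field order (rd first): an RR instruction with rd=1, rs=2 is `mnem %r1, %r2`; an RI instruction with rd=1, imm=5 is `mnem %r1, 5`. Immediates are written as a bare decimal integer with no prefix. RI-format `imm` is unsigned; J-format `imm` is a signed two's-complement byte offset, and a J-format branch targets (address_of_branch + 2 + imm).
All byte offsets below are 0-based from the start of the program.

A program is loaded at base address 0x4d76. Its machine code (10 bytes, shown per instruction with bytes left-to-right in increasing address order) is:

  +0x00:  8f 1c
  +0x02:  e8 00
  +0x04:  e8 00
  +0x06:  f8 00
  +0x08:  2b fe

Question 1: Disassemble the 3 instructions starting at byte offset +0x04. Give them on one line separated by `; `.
@+04  big-endian(e8 00) = 0xe800
  top 6b → 0x3a → band [RR]
  [9:8] rd=0 = %r0
  [7:6] rs=0 = %r0
@+06  big-endian(f8 00) = 0xf800
  top 6b → 0x3e → str [RR]
  [9:8] rd=0 = %r0
  [7:6] rs=0 = %r0
@+08  big-endian(2b fe) = 0x2bfe
  top 6b → 0xa → jsr [J]
  [9:0] imm=1022 (s10→-2) = -2

band %r0, %r0; str %r0, %r0; jsr -2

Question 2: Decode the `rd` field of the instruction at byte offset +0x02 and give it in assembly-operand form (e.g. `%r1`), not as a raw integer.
%r0

+0x02: e8 00 ⇒ word 0xe800 (big)
  top 6b → 0x3a → band [RR]
  rd: (w>>8)&0x3=0x0 → %r0
  rs: (w>>6)&0x3=0x0 → %r0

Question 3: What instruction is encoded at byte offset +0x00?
adi %r3, 28

off 0x00: read 8f 1c as big → 0x8f1c
  top 6b → 0x23 → adi [RI]
  rd@[9:8]=0x3 ⇒ %r3
  imm@[7:0]=0x1c ⇒ 28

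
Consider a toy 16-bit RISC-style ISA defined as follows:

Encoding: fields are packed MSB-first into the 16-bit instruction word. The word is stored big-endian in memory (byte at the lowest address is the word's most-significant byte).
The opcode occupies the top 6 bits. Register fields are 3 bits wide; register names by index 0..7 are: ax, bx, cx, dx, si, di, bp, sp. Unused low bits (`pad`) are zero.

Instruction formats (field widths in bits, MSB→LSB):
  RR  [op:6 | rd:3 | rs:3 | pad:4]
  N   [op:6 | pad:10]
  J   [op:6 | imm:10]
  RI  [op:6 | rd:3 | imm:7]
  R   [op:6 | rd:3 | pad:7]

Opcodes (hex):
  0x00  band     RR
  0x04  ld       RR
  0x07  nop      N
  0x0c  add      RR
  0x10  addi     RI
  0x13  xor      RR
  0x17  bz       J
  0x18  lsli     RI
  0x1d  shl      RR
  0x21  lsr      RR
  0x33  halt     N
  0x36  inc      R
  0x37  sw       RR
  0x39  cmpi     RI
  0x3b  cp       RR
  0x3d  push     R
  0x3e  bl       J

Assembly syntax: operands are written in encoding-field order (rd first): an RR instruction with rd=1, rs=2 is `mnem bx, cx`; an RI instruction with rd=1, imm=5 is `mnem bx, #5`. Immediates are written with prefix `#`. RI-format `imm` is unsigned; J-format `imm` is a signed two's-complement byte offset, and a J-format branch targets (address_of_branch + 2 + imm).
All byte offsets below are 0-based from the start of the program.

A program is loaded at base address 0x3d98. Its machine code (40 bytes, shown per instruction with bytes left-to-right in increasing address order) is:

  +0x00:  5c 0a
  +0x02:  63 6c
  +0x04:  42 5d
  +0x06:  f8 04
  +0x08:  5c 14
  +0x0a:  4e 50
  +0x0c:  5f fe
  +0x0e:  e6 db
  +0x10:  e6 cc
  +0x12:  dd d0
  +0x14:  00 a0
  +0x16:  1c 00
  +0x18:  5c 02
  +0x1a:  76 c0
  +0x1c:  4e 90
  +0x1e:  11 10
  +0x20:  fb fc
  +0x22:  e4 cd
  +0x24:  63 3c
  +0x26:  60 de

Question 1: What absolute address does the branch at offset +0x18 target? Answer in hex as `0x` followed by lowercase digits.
0x3db4

[18] 5c 02 → 0x5c02
  opcode bits[15:10]=0x17: bz/J
  imm: (w>>0)&0x3ff=0x2 → #2
  target = base 0x3d98 + off 0x18 + 2 + imm 2 = 0x3db4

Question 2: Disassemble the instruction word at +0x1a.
shl di, si

+0x1a: 76 c0 ⇒ word 0x76c0 (big)
  opcode bits[15:10]=0x1d: shl/RR
  rd: (w>>7)&0x7=0x5 → di
  rs: (w>>4)&0x7=0x4 → si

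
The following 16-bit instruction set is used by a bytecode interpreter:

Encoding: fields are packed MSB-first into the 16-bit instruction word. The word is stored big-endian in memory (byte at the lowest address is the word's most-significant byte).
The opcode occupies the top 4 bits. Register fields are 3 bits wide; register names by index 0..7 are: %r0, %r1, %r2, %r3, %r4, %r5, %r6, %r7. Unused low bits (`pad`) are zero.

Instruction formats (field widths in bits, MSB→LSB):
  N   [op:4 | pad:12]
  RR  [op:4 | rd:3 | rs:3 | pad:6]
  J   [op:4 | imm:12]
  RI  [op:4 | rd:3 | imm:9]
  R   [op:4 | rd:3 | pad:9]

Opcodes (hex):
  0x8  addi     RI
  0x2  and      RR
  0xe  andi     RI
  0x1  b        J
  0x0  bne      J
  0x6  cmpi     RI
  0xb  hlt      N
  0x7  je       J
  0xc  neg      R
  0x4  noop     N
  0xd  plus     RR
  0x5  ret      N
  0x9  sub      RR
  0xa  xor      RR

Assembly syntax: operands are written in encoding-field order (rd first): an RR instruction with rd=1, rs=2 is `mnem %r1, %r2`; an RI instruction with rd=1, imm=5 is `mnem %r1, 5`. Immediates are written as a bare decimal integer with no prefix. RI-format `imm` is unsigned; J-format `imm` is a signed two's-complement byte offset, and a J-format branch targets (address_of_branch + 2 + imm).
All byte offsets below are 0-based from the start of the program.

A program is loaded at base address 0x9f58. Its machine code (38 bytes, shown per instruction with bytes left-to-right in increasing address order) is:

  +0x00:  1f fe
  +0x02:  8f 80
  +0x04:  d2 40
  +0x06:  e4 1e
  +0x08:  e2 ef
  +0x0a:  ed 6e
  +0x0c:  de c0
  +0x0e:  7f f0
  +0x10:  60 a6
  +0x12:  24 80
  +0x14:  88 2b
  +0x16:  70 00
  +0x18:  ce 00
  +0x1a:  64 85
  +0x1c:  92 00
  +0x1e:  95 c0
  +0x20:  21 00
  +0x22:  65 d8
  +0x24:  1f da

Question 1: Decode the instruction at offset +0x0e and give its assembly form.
je -16

@+0e  big-endian(7f f0) = 0x7ff0
  opcode bits[15:12]=0x7: je/J
  [11:0] imm=4080 (s12→-16) = -16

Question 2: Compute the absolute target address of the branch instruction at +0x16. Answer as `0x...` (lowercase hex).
0x9f70

@+16  big-endian(70 00) = 0x7000
  op=0x7000>>12=0x7 ⇒ je (J)
  imm: (w>>0)&0xfff=0x0 → 0
  target = base 0x9f58 + off 0x16 + 2 + imm 0 = 0x9f70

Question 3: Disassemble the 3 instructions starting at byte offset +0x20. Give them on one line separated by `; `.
and %r0, %r4; cmpi %r2, 472; b -38

+0x20: 21 00 ⇒ word 0x2100 (big)
  opcode bits[15:12]=0x2: and/RR
  rd@[11:9]=0x0 ⇒ %r0
  rs@[8:6]=0x4 ⇒ %r4
+0x22: 65 d8 ⇒ word 0x65d8 (big)
  opcode bits[15:12]=0x6: cmpi/RI
  rd@[11:9]=0x2 ⇒ %r2
  imm@[8:0]=0x1d8 ⇒ 472
+0x24: 1f da ⇒ word 0x1fda (big)
  opcode bits[15:12]=0x1: b/J
  imm@[11:0]=0xfda (s12→-38) ⇒ -38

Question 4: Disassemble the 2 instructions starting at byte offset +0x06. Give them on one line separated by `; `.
andi %r2, 30; andi %r1, 239

@+06  big-endian(e4 1e) = 0xe41e
  opcode bits[15:12]=0xe: andi/RI
  [11:9] rd=2 = %r2
  [8:0] imm=30 = 30
@+08  big-endian(e2 ef) = 0xe2ef
  opcode bits[15:12]=0xe: andi/RI
  [11:9] rd=1 = %r1
  [8:0] imm=239 = 239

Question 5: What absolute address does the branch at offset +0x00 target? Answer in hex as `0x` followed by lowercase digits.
+0x00: 1f fe ⇒ word 0x1ffe (big)
  opcode bits[15:12]=0x1: b/J
  imm@[11:0]=0xffe (s12→-2) ⇒ -2
  target = base 0x9f58 + off 0x00 + 2 + imm -2 = 0x9f58

0x9f58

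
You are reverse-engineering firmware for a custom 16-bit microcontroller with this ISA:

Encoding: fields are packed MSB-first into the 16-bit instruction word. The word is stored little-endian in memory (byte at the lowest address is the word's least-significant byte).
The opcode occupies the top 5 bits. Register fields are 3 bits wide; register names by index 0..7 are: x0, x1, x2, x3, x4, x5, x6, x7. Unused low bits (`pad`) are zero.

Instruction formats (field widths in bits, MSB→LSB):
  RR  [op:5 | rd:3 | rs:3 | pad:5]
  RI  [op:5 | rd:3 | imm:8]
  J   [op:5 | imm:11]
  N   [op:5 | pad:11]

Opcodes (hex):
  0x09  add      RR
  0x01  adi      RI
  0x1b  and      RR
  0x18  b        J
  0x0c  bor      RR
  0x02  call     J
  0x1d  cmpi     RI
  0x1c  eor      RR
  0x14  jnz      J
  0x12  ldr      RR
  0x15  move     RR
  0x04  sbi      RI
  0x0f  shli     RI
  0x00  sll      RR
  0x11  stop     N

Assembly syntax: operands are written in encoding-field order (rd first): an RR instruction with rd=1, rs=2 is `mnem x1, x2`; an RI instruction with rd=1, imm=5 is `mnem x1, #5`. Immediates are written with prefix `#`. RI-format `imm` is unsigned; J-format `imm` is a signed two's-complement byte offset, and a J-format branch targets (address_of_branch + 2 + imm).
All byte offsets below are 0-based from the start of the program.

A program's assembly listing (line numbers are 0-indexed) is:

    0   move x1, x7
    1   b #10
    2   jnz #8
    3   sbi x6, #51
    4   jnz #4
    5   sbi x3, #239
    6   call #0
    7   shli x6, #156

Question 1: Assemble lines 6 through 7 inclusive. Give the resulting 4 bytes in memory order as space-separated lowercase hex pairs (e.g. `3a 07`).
00 10 9c 7e

line 6 (call): pack op=0x2:5|imm=0:11 = 0x1000; little→ 00 10
line 7 (shli): pack op=0xf:5|rd=6:3|imm=156:8 = 0x7e9c; little→ 9c 7e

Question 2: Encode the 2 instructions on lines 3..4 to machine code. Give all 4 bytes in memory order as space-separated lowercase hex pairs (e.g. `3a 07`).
33 26 04 a0

L3: sbi op=0x4:5|rd=6:3|imm=51:8 ⇒ 0x2633 ⇒ little 33 26
L4: jnz op=0x14:5|imm=4:11 ⇒ 0xa004 ⇒ little 04 a0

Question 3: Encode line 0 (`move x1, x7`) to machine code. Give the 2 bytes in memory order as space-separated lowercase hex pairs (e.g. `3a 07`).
e0 a9

line 0 (move): pack op=0x15:5|rd=1:3|rs=7:3|pad=0:5 = 0xa9e0; little→ e0 a9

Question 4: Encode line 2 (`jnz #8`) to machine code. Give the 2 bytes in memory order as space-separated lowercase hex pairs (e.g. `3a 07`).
08 a0

2. jnz fields op=0x14:5|imm=8:11 → word a008h → 08 a0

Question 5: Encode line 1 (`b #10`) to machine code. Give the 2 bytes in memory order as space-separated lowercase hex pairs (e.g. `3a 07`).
L1: b op=0x18:5|imm=10:11 ⇒ 0xc00a ⇒ little 0a c0

0a c0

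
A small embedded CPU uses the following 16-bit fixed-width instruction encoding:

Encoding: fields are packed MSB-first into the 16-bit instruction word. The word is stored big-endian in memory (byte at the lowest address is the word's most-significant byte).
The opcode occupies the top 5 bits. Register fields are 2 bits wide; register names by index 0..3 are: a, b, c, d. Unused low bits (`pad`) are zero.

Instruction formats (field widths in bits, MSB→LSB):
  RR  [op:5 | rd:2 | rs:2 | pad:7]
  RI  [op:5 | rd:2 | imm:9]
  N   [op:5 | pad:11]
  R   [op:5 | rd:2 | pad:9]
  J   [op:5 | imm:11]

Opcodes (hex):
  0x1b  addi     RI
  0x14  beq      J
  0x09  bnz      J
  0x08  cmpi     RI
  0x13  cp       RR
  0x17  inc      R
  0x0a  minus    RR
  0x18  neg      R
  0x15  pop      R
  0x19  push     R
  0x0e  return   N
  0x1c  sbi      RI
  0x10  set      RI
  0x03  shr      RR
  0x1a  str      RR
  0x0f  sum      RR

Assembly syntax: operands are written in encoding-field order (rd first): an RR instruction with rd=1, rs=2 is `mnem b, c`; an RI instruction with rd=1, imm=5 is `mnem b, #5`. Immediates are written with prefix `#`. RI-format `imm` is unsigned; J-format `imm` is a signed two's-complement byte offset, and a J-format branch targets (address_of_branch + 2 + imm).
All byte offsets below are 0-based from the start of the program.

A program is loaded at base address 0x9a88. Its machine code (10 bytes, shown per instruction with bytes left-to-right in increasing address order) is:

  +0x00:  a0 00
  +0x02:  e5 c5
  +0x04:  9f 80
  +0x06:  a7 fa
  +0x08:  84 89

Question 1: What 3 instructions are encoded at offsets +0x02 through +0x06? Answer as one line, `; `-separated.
sbi c, #453; cp d, d; beq #-6

off 0x02: read e5 c5 as big → 0xe5c5
  top 5b → 0x1c → sbi [RI]
  rd@[10:9]=0x2 ⇒ c
  imm@[8:0]=0x1c5 ⇒ #453
off 0x04: read 9f 80 as big → 0x9f80
  top 5b → 0x13 → cp [RR]
  rd@[10:9]=0x3 ⇒ d
  rs@[8:7]=0x3 ⇒ d
off 0x06: read a7 fa as big → 0xa7fa
  top 5b → 0x14 → beq [J]
  imm@[10:0]=0x7fa (s11→-6) ⇒ #-6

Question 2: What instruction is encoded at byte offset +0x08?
set c, #137

+0x08: 84 89 ⇒ word 0x8489 (big)
  top 5b → 0x10 → set [RI]
  [10:9] rd=2 = c
  [8:0] imm=137 = #137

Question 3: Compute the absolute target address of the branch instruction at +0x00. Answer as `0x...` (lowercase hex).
0x9a8a

[00] a0 00 → 0xa000
  top 5b → 0x14 → beq [J]
  [10:0] imm=0 = #0
  target = base 0x9a88 + off 0x00 + 2 + imm 0 = 0x9a8a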